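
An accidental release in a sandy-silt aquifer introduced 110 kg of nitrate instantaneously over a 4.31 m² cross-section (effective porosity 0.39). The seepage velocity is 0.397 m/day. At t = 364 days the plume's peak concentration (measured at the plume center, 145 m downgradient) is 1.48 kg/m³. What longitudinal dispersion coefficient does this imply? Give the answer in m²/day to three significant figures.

0.427 m²/day

At the plume center C_max = M/(n_e·A·√(4πDt)), so D = M²/(4πt·(n_e·A·C_max)²).
n_e·A·C_max = 0.39 × 4.31 × 1.48 = 2.488 kg/m.
D = 110²/(4π × 364 × 2.488²) = 0.427 m²/day.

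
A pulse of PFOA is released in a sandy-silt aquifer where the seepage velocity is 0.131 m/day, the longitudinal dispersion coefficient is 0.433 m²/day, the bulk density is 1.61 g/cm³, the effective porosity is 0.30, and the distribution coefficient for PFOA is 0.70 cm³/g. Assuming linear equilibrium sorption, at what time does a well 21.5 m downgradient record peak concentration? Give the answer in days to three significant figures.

670 days

Retardation factor R = 1 + ρ_b·K_d/n = 1 + 1.61 × 0.70/0.30 = 4.757.
Sorption retards both mechanisms: v_R = v/R = 0.02754 m/day, D_R = D/R = 0.09102 m²/day.
Peak time from v_R²t² + 2D_R t − x² = 0: t = (√(D_R² + v_R²x²) − D_R)/v_R².
√(D_R² + v_R²x²) = √(0.09102² + 0.02754² × 21.5²) = 0.5991; v_R² = 0.0007585.
t = (0.5991 − 0.09102)/0.0007585 = 670 days.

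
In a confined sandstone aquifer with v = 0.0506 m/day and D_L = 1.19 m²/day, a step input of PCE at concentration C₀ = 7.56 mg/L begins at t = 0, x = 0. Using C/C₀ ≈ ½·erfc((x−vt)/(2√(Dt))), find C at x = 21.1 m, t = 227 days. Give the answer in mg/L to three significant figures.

For a continuous step input, C/C₀ ≈ ½·erfc((x−vt)/(2√(Dt))).
vt = 0.0506 × 227 = 11.4862 m and 2√(Dt) = 2√(1.19 × 227) = 32.87 m.
Argument (x−vt)/(2√(Dt)) = (21.1 − 11.4862)/32.87 = 0.2925; ½·erfc(0.2925) = 0.3396.
C = 7.56 × 0.3396 = 2.57 mg/L.

2.57 mg/L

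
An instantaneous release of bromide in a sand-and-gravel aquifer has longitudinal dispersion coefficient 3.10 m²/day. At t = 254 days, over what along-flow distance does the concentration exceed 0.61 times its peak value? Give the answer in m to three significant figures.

78.9 m

The plume is Gaussian with σ = √(2Dt) = √(2 × 3.10 × 254) = 39.68 m.
C/C_peak = exp(−Δx²/(2σ²)) = 0.61 ⇒ Δx = σ·√(−2 ln 0.61) = 39.68 × 0.9943 = 39.45 m.
Width = 2Δx = 78.9 m.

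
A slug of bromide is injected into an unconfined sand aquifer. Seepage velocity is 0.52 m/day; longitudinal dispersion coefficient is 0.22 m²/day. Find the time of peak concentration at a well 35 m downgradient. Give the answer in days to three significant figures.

66.5 days

For the 1D instantaneous-source solution, setting ∂C/∂t = 0 at fixed x gives v²t² + 2Dt − x² = 0, so t = (√(D² + v²x²) − D)/v².
√(D² + v²x²) = √(0.22² + 0.52² × 35²) = 18.20; v² = 0.2704.
t = (18.20 − 0.22)/0.2704 = 66.5 days (vs. the pure-advection estimate x/v = 67.3 d).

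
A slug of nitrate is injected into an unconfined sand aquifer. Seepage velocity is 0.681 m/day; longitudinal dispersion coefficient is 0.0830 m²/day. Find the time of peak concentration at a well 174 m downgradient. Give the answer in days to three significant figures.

For the 1D instantaneous-source solution, setting ∂C/∂t = 0 at fixed x gives v²t² + 2Dt − x² = 0, so t = (√(D² + v²x²) − D)/v².
√(D² + v²x²) = √(0.0830² + 0.681² × 174²) = 118.5; v² = 0.463761.
t = (118.5 − 0.0830)/0.463761 = 255 days (vs. the pure-advection estimate x/v = 256 d).

255 days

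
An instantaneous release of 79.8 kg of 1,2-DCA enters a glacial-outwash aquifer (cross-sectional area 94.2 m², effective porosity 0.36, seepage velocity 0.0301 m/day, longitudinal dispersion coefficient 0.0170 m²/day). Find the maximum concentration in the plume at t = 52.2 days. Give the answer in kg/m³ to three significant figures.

The peak of an instantaneous 1D plume sits at x = vt; there the Gaussian factor is 1 and C_max = M/(n_e·A·√(4πDt)), where n_e·A is the pore area the mass is dissolved in.
√(4πDt) = √(4π × 0.0170 × 52.2) = 3.339 m, so C_max = 79.8/(0.36 × 94.2 × 3.339) = 0.705 kg/m³.

0.705 kg/m³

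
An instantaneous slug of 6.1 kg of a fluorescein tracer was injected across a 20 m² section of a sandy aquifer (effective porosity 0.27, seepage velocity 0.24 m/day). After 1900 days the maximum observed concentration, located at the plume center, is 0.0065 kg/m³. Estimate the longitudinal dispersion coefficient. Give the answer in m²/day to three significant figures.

At the plume center C_max = M/(n_e·A·√(4πDt)), so D = M²/(4πt·(n_e·A·C_max)²).
n_e·A·C_max = 0.27 × 20 × 0.0065 = 0.03510 kg/m.
D = 6.1²/(4π × 1900 × 0.03510²) = 1.26 m²/day.

1.26 m²/day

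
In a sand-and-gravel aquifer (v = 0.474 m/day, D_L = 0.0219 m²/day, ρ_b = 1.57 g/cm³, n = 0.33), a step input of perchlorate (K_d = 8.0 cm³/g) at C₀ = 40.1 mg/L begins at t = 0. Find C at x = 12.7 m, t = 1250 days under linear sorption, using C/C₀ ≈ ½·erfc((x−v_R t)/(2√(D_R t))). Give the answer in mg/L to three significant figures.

39.4 mg/L

Retardation factor R = 1 + ρ_b·K_d/n = 1 + 1.57 × 8.0/0.33 = 39.06.
Sorption retards both mechanisms: v_R = v/R = 0.01214 m/day, D_R = D/R = 0.0005607 m²/day.
v_R·t = 0.01214 × 1250 = 15.175 m; 2√(D_R t) = 1.674 m; argument = (12.7 − 15.175)/1.674 = -1.478.
C = C₀ × ½·erfc(-1.478) = 40.1 × 0.9817 = 39.4 mg/L.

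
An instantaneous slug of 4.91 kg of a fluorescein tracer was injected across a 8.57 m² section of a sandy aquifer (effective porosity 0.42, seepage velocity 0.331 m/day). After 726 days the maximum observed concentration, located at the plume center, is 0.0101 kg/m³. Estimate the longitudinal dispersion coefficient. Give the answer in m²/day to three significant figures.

2.00 m²/day

At the plume center C_max = M/(n_e·A·√(4πDt)), so D = M²/(4πt·(n_e·A·C_max)²).
n_e·A·C_max = 0.42 × 8.57 × 0.0101 = 0.03635 kg/m.
D = 4.91²/(4π × 726 × 0.03635²) = 2.00 m²/day.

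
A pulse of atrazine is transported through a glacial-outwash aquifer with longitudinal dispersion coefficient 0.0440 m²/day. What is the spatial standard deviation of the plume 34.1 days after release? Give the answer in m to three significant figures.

1.73 m

Dispersive spreading gives a Gaussian with σ² = 2Dt; advection only shifts the center.
σ = √(2 × 0.0440 × 34.1) = 1.73 m.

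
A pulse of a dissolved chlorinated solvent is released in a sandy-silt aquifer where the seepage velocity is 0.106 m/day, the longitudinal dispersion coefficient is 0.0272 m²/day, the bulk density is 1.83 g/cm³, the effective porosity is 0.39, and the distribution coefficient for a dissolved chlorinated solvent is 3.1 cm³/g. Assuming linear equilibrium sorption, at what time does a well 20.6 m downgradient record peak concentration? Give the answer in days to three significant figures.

Retardation factor R = 1 + ρ_b·K_d/n = 1 + 1.83 × 3.1/0.39 = 15.55.
Sorption retards both mechanisms: v_R = v/R = 0.006817 m/day, D_R = D/R = 0.001749 m²/day.
Peak time from v_R²t² + 2D_R t − x² = 0: t = (√(D_R² + v_R²x²) − D_R)/v_R².
√(D_R² + v_R²x²) = √(0.001749² + 0.006817² × 20.6²) = 0.1404; v_R² = 4.647e-05.
t = (0.1404 − 0.001749)/4.647e-05 = 2980 days.

2980 days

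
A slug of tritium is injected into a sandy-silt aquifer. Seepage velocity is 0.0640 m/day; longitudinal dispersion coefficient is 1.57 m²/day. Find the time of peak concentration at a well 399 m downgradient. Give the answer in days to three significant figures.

For the 1D instantaneous-source solution, setting ∂C/∂t = 0 at fixed x gives v²t² + 2Dt − x² = 0, so t = (√(D² + v²x²) − D)/v².
√(D² + v²x²) = √(1.57² + 0.0640² × 399²) = 25.58; v² = 0.004096.
t = (25.58 − 1.57)/0.004096 = 5860 days (vs. the pure-advection estimate x/v = 6230 d).

5860 days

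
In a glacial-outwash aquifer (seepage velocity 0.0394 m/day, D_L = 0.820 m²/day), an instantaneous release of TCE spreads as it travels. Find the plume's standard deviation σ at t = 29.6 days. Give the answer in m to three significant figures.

Dispersive spreading gives a Gaussian with σ² = 2Dt; advection only shifts the center.
σ = √(2 × 0.820 × 29.6) = 6.97 m.

6.97 m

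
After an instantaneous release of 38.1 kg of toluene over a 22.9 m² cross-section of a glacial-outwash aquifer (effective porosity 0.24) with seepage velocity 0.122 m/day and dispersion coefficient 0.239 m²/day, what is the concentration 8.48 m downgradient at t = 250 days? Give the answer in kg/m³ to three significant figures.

For an instantaneous plane source, C(x,t) = M/(n_e·A·√(4πDt)) · exp(−(x−vt)²/(4Dt)), with n_e·A the pore (flow) area.
Plume center vt = 0.122 × 250 = 30.5 m, so the well at 8.48 m is 22.02 m upgradient of the peak.
√(4πDt) = 27.40 m, giving peak height M/(n_e·A·√(4πDt)) = 38.1/(0.24 × 22.9 × 27.40) = 0.2530 kg/m³.
(x−vt)²/(4Dt) = (-22.02)²/(4 × 0.239 × 250) = 2.029; exp(−2.029) = 0.1315.
C = 0.2530 × 0.1315 = 0.0333 kg/m³.

0.0333 kg/m³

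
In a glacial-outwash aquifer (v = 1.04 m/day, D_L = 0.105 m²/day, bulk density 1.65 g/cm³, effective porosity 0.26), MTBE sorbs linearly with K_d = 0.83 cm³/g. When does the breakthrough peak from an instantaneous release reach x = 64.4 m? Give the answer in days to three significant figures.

387 days

Retardation factor R = 1 + ρ_b·K_d/n = 1 + 1.65 × 0.83/0.26 = 6.267.
Sorption retards both mechanisms: v_R = v/R = 0.1659 m/day, D_R = D/R = 0.01675 m²/day.
Peak time from v_R²t² + 2D_R t − x² = 0: t = (√(D_R² + v_R²x²) − D_R)/v_R².
√(D_R² + v_R²x²) = √(0.01675² + 0.1659² × 64.4²) = 10.68; v_R² = 0.02752.
t = (10.68 − 0.01675)/0.02752 = 387 days.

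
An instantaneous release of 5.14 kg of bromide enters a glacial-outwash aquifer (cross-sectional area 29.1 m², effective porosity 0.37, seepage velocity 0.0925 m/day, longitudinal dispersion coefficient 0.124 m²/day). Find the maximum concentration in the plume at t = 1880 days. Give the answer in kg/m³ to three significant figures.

0.00882 kg/m³

The peak of an instantaneous 1D plume sits at x = vt; there the Gaussian factor is 1 and C_max = M/(n_e·A·√(4πDt)), where n_e·A is the pore area the mass is dissolved in.
√(4πDt) = √(4π × 0.124 × 1880) = 54.12 m, so C_max = 5.14/(0.37 × 29.1 × 54.12) = 0.00882 kg/m³.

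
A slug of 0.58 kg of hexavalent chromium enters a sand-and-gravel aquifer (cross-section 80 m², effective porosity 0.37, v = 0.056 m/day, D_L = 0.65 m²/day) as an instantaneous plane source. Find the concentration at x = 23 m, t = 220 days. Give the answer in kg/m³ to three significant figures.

0.000379 kg/m³

For an instantaneous plane source, C(x,t) = M/(n_e·A·√(4πDt)) · exp(−(x−vt)²/(4Dt)), with n_e·A the pore (flow) area.
Plume center vt = 0.056 × 220 = 12.32 m, so the well at 23 m is 10.68 m downgradient of the peak.
√(4πDt) = 42.39 m, giving peak height M/(n_e·A·√(4πDt)) = 0.58/(0.37 × 80 × 42.39) = 0.0004622 kg/m³.
(x−vt)²/(4Dt) = (10.68)²/(4 × 0.65 × 220) = 0.1994; exp(−0.1994) = 0.8192.
C = 0.0004622 × 0.8192 = 0.000379 kg/m³.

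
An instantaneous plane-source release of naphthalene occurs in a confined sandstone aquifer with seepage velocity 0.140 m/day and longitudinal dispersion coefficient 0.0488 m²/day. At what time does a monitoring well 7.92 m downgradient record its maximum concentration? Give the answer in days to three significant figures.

54.1 days

For the 1D instantaneous-source solution, setting ∂C/∂t = 0 at fixed x gives v²t² + 2Dt − x² = 0, so t = (√(D² + v²x²) − D)/v².
√(D² + v²x²) = √(0.0488² + 0.140² × 7.92²) = 1.110; v² = 0.0196.
t = (1.110 − 0.0488)/0.0196 = 54.1 days (vs. the pure-advection estimate x/v = 56.6 d).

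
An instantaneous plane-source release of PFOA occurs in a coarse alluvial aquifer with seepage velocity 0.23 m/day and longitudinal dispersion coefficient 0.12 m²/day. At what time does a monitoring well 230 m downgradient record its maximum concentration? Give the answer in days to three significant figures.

998 days

For the 1D instantaneous-source solution, setting ∂C/∂t = 0 at fixed x gives v²t² + 2Dt − x² = 0, so t = (√(D² + v²x²) − D)/v².
√(D² + v²x²) = √(0.12² + 0.23² × 230²) = 52.90; v² = 0.0529.
t = (52.90 − 0.12)/0.0529 = 998 days (vs. the pure-advection estimate x/v = 1000 d).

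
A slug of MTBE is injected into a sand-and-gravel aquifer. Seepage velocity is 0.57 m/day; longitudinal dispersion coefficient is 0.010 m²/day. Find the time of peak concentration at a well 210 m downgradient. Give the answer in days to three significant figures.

For the 1D instantaneous-source solution, setting ∂C/∂t = 0 at fixed x gives v²t² + 2Dt − x² = 0, so t = (√(D² + v²x²) − D)/v².
√(D² + v²x²) = √(0.010² + 0.57² × 210²) = 119.7; v² = 0.3249.
t = (119.7 − 0.010)/0.3249 = 368 days (vs. the pure-advection estimate x/v = 368 d).

368 days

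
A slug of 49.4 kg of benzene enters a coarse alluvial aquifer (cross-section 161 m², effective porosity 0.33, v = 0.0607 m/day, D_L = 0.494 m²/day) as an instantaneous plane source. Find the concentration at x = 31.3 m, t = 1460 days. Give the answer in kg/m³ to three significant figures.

For an instantaneous plane source, C(x,t) = M/(n_e·A·√(4πDt)) · exp(−(x−vt)²/(4Dt)), with n_e·A the pore (flow) area.
Plume center vt = 0.0607 × 1460 = 88.622 m, so the well at 31.3 m is 57.322 m upgradient of the peak.
√(4πDt) = 95.20 m, giving peak height M/(n_e·A·√(4πDt)) = 49.4/(0.33 × 161 × 95.20) = 0.009767 kg/m³.
(x−vt)²/(4Dt) = (-57.322)²/(4 × 0.494 × 1460) = 1.139; exp(−1.139) = 0.3201.
C = 0.009767 × 0.3201 = 0.00313 kg/m³.

0.00313 kg/m³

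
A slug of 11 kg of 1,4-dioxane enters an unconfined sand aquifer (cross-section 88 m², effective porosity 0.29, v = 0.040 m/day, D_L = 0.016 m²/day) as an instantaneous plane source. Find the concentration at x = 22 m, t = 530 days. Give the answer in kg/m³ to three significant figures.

For an instantaneous plane source, C(x,t) = M/(n_e·A·√(4πDt)) · exp(−(x−vt)²/(4Dt)), with n_e·A the pore (flow) area.
Plume center vt = 0.040 × 530 = 21.2 m, so the well at 22 m is 0.8 m downgradient of the peak.
√(4πDt) = 10.32 m, giving peak height M/(n_e·A·√(4πDt)) = 11/(0.29 × 88 × 10.32) = 0.04177 kg/m³.
(x−vt)²/(4Dt) = (0.8)²/(4 × 0.016 × 530) = 0.01887; exp(−0.01887) = 0.9813.
C = 0.04177 × 0.9813 = 0.0410 kg/m³.

0.0410 kg/m³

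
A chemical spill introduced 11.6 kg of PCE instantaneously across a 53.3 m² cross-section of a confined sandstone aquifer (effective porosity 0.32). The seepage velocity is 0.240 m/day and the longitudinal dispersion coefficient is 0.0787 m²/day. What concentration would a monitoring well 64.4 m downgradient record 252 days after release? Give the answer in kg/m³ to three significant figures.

For an instantaneous plane source, C(x,t) = M/(n_e·A·√(4πDt)) · exp(−(x−vt)²/(4Dt)), with n_e·A the pore (flow) area.
Plume center vt = 0.240 × 252 = 60.48 m, so the well at 64.4 m is 3.92 m downgradient of the peak.
√(4πDt) = 15.79 m, giving peak height M/(n_e·A·√(4πDt)) = 11.6/(0.32 × 53.3 × 15.79) = 0.04307 kg/m³.
(x−vt)²/(4Dt) = (3.92)²/(4 × 0.0787 × 252) = 0.1937; exp(−0.1937) = 0.8239.
C = 0.04307 × 0.8239 = 0.0355 kg/m³.

0.0355 kg/m³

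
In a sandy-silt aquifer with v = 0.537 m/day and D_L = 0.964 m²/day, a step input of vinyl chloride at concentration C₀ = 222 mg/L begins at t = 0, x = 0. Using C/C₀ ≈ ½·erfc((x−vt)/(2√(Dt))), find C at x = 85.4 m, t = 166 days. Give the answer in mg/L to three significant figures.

For a continuous step input, C/C₀ ≈ ½·erfc((x−vt)/(2√(Dt))).
vt = 0.537 × 166 = 89.142 m and 2√(Dt) = 2√(0.964 × 166) = 25.30 m.
Argument (x−vt)/(2√(Dt)) = (85.4 − 89.142)/25.30 = -0.1479; ½·erfc(-0.1479) = 0.5828.
C = 222 × 0.5828 = 129 mg/L.

129 mg/L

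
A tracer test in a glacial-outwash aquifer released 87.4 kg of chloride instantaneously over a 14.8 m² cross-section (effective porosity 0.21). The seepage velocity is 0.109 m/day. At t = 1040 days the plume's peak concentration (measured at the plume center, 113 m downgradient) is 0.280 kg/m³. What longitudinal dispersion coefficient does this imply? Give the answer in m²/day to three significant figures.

At the plume center C_max = M/(n_e·A·√(4πDt)), so D = M²/(4πt·(n_e·A·C_max)²).
n_e·A·C_max = 0.21 × 14.8 × 0.280 = 0.8702 kg/m.
D = 87.4²/(4π × 1040 × 0.8702²) = 0.772 m²/day.

0.772 m²/day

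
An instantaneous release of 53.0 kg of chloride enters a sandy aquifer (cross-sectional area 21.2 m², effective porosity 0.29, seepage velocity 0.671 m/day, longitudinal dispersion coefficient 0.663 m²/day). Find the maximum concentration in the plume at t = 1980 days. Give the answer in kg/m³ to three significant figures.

The peak of an instantaneous 1D plume sits at x = vt; there the Gaussian factor is 1 and C_max = M/(n_e·A·√(4πDt)), where n_e·A is the pore area the mass is dissolved in.
√(4πDt) = √(4π × 0.663 × 1980) = 128.4 m, so C_max = 53.0/(0.29 × 21.2 × 128.4) = 0.0671 kg/m³.

0.0671 kg/m³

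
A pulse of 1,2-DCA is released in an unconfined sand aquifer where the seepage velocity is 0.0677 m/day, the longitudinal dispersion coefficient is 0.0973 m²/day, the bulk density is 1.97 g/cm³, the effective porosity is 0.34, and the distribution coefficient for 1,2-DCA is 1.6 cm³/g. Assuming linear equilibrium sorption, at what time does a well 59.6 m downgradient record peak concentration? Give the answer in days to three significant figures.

8830 days

Retardation factor R = 1 + ρ_b·K_d/n = 1 + 1.97 × 1.6/0.34 = 10.27.
Sorption retards both mechanisms: v_R = v/R = 0.006592 m/day, D_R = D/R = 0.009474 m²/day.
Peak time from v_R²t² + 2D_R t − x² = 0: t = (√(D_R² + v_R²x²) − D_R)/v_R².
√(D_R² + v_R²x²) = √(0.009474² + 0.006592² × 59.6²) = 0.3930; v_R² = 4.345e-05.
t = (0.3930 − 0.009474)/4.345e-05 = 8830 days.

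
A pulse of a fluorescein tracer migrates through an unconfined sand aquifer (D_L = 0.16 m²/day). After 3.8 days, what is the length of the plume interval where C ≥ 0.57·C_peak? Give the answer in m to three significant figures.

2.34 m

The plume is Gaussian with σ = √(2Dt) = √(2 × 0.16 × 3.8) = 1.103 m.
C/C_peak = exp(−Δx²/(2σ²)) = 0.57 ⇒ Δx = σ·√(−2 ln 0.57) = 1.103 × 1.060 = 1.169 m.
Width = 2Δx = 2.34 m.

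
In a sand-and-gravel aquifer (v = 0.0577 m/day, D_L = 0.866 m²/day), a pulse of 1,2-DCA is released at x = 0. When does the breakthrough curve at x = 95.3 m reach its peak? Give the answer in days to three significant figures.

1410 days

For the 1D instantaneous-source solution, setting ∂C/∂t = 0 at fixed x gives v²t² + 2Dt − x² = 0, so t = (√(D² + v²x²) − D)/v².
√(D² + v²x²) = √(0.866² + 0.0577² × 95.3²) = 5.567; v² = 0.00332929.
t = (5.567 − 0.866)/0.00332929 = 1410 days (vs. the pure-advection estimate x/v = 1650 d).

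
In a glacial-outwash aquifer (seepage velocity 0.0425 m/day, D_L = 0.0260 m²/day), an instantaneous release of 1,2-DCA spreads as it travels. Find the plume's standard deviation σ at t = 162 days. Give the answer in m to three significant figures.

2.90 m

Dispersive spreading gives a Gaussian with σ² = 2Dt; advection only shifts the center.
σ = √(2 × 0.0260 × 162) = 2.90 m.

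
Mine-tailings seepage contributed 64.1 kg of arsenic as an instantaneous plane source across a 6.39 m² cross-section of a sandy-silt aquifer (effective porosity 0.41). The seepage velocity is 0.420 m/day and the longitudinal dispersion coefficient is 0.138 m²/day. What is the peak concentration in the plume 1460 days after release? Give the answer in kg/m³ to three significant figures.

The peak of an instantaneous 1D plume sits at x = vt; there the Gaussian factor is 1 and C_max = M/(n_e·A·√(4πDt)), where n_e·A is the pore area the mass is dissolved in.
√(4πDt) = √(4π × 0.138 × 1460) = 50.32 m, so C_max = 64.1/(0.41 × 6.39 × 50.32) = 0.486 kg/m³.

0.486 kg/m³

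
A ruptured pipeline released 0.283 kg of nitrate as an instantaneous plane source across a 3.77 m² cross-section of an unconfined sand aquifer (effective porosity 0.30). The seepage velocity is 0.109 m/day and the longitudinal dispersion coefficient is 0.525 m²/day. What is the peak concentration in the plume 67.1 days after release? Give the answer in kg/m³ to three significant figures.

The peak of an instantaneous 1D plume sits at x = vt; there the Gaussian factor is 1 and C_max = M/(n_e·A·√(4πDt)), where n_e·A is the pore area the mass is dissolved in.
√(4πDt) = √(4π × 0.525 × 67.1) = 21.04 m, so C_max = 0.283/(0.30 × 3.77 × 21.04) = 0.0119 kg/m³.

0.0119 kg/m³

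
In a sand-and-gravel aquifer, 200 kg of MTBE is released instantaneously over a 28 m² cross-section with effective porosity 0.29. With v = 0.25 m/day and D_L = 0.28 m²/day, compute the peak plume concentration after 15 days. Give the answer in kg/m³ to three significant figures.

3.39 kg/m³

The peak of an instantaneous 1D plume sits at x = vt; there the Gaussian factor is 1 and C_max = M/(n_e·A·√(4πDt)), where n_e·A is the pore area the mass is dissolved in.
√(4πDt) = √(4π × 0.28 × 15) = 7.265 m, so C_max = 200/(0.29 × 28 × 7.265) = 3.39 kg/m³.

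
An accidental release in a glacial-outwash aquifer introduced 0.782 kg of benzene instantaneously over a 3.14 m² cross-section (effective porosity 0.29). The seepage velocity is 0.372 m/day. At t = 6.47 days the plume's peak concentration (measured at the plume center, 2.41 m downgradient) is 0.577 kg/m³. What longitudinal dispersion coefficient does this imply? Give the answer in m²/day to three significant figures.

0.0272 m²/day

At the plume center C_max = M/(n_e·A·√(4πDt)), so D = M²/(4πt·(n_e·A·C_max)²).
n_e·A·C_max = 0.29 × 3.14 × 0.577 = 0.5254 kg/m.
D = 0.782²/(4π × 6.47 × 0.5254²) = 0.0272 m²/day.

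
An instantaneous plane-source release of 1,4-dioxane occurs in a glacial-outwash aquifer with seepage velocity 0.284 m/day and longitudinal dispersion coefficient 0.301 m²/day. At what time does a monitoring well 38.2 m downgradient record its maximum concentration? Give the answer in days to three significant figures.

131 days

For the 1D instantaneous-source solution, setting ∂C/∂t = 0 at fixed x gives v²t² + 2Dt − x² = 0, so t = (√(D² + v²x²) − D)/v².
√(D² + v²x²) = √(0.301² + 0.284² × 38.2²) = 10.85; v² = 0.080656.
t = (10.85 − 0.301)/0.080656 = 131 days (vs. the pure-advection estimate x/v = 135 d).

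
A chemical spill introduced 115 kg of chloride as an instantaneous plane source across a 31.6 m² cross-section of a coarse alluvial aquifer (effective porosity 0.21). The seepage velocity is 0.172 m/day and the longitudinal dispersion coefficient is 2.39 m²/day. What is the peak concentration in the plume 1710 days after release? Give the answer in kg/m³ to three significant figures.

The peak of an instantaneous 1D plume sits at x = vt; there the Gaussian factor is 1 and C_max = M/(n_e·A·√(4πDt)), where n_e·A is the pore area the mass is dissolved in.
√(4πDt) = √(4π × 2.39 × 1710) = 226.6 m, so C_max = 115/(0.21 × 31.6 × 226.6) = 0.0765 kg/m³.

0.0765 kg/m³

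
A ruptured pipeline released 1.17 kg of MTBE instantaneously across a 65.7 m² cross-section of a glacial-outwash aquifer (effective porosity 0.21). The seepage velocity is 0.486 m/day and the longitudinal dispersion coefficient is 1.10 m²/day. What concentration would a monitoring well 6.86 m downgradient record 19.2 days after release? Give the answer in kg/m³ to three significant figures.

0.00484 kg/m³

For an instantaneous plane source, C(x,t) = M/(n_e·A·√(4πDt)) · exp(−(x−vt)²/(4Dt)), with n_e·A the pore (flow) area.
Plume center vt = 0.486 × 19.2 = 9.3312 m, so the well at 6.86 m is 2.4712 m upgradient of the peak.
√(4πDt) = 16.29 m, giving peak height M/(n_e·A·√(4πDt)) = 1.17/(0.21 × 65.7 × 16.29) = 0.005206 kg/m³.
(x−vt)²/(4Dt) = (-2.4712)²/(4 × 1.10 × 19.2) = 0.07229; exp(−0.07229) = 0.9303.
C = 0.005206 × 0.9303 = 0.00484 kg/m³.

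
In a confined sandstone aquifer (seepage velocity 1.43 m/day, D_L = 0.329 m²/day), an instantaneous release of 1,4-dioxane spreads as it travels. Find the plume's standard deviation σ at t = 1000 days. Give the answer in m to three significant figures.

Dispersive spreading gives a Gaussian with σ² = 2Dt; advection only shifts the center.
σ = √(2 × 0.329 × 1000) = 25.7 m.

25.7 m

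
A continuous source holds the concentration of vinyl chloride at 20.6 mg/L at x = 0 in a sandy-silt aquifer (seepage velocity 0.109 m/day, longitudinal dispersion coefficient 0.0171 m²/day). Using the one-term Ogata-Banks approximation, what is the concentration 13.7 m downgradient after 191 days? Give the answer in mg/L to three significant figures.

For a continuous step input, C/C₀ ≈ ½·erfc((x−vt)/(2√(Dt))).
vt = 0.109 × 191 = 20.819 m and 2√(Dt) = 2√(0.0171 × 191) = 3.614 m.
Argument (x−vt)/(2√(Dt)) = (13.7 − 20.819)/3.614 = -1.970; ½·erfc(-1.970) = 0.9973.
C = 20.6 × 0.9973 = 20.5 mg/L.

20.5 mg/L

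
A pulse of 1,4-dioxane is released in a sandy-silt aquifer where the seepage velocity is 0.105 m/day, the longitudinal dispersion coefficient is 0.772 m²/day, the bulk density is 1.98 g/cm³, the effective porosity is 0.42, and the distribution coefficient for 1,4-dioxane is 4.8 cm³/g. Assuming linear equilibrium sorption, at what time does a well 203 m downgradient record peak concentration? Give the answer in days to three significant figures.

44100 days

Retardation factor R = 1 + ρ_b·K_d/n = 1 + 1.98 × 4.8/0.42 = 23.63.
Sorption retards both mechanisms: v_R = v/R = 0.004444 m/day, D_R = D/R = 0.03267 m²/day.
Peak time from v_R²t² + 2D_R t − x² = 0: t = (√(D_R² + v_R²x²) − D_R)/v_R².
√(D_R² + v_R²x²) = √(0.03267² + 0.004444² × 203²) = 0.9027; v_R² = 1.975e-05.
t = (0.9027 − 0.03267)/1.975e-05 = 44100 days.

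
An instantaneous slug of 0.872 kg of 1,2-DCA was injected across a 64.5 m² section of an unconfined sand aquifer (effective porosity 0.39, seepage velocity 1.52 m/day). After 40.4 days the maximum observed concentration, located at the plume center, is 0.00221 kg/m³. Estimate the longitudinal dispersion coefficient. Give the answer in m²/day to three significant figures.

At the plume center C_max = M/(n_e·A·√(4πDt)), so D = M²/(4πt·(n_e·A·C_max)²).
n_e·A·C_max = 0.39 × 64.5 × 0.00221 = 0.05559 kg/m.
D = 0.872²/(4π × 40.4 × 0.05559²) = 0.485 m²/day.

0.485 m²/day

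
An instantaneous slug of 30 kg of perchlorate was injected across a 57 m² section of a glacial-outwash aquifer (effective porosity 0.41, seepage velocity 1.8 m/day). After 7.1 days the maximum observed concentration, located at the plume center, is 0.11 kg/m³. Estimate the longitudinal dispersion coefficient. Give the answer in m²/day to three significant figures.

At the plume center C_max = M/(n_e·A·√(4πDt)), so D = M²/(4πt·(n_e·A·C_max)²).
n_e·A·C_max = 0.41 × 57 × 0.11 = 2.571 kg/m.
D = 30²/(4π × 7.1 × 2.571²) = 1.53 m²/day.

1.53 m²/day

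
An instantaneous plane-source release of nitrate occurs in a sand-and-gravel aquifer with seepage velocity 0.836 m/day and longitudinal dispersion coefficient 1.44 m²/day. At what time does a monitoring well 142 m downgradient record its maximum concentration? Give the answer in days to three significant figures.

168 days

For the 1D instantaneous-source solution, setting ∂C/∂t = 0 at fixed x gives v²t² + 2Dt − x² = 0, so t = (√(D² + v²x²) − D)/v².
√(D² + v²x²) = √(1.44² + 0.836² × 142²) = 118.7; v² = 0.698896.
t = (118.7 − 1.44)/0.698896 = 168 days (vs. the pure-advection estimate x/v = 170 d).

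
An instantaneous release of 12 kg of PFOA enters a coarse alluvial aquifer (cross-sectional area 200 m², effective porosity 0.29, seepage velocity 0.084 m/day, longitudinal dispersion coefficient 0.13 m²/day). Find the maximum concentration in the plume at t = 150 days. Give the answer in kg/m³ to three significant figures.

The peak of an instantaneous 1D plume sits at x = vt; there the Gaussian factor is 1 and C_max = M/(n_e·A·√(4πDt)), where n_e·A is the pore area the mass is dissolved in.
√(4πDt) = √(4π × 0.13 × 150) = 15.65 m, so C_max = 12/(0.29 × 200 × 15.65) = 0.0132 kg/m³.

0.0132 kg/m³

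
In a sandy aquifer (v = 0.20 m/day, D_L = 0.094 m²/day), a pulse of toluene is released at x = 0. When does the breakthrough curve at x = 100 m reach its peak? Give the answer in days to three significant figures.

498 days

For the 1D instantaneous-source solution, setting ∂C/∂t = 0 at fixed x gives v²t² + 2Dt − x² = 0, so t = (√(D² + v²x²) − D)/v².
√(D² + v²x²) = √(0.094² + 0.20² × 100²) = 20.00; v² = 0.04.
t = (20.00 − 0.094)/0.04 = 498 days (vs. the pure-advection estimate x/v = 500 d).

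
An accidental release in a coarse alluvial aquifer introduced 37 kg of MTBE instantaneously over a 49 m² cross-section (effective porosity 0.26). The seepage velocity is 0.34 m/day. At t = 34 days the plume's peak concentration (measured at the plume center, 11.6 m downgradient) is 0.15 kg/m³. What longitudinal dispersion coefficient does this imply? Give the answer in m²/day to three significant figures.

At the plume center C_max = M/(n_e·A·√(4πDt)), so D = M²/(4πt·(n_e·A·C_max)²).
n_e·A·C_max = 0.26 × 49 × 0.15 = 1.911 kg/m.
D = 37²/(4π × 34 × 1.911²) = 0.877 m²/day.

0.877 m²/day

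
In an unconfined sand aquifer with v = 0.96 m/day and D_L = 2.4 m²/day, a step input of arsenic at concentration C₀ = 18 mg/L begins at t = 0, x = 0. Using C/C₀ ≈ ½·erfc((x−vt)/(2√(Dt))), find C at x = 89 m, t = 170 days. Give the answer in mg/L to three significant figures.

For a continuous step input, C/C₀ ≈ ½·erfc((x−vt)/(2√(Dt))).
vt = 0.96 × 170 = 163.2 m and 2√(Dt) = 2√(2.4 × 170) = 40.40 m.
Argument (x−vt)/(2√(Dt)) = (89 − 163.2)/40.40 = -1.837; ½·erfc(-1.837) = 0.9953.
C = 18 × 0.9953 = 17.9 mg/L.

17.9 mg/L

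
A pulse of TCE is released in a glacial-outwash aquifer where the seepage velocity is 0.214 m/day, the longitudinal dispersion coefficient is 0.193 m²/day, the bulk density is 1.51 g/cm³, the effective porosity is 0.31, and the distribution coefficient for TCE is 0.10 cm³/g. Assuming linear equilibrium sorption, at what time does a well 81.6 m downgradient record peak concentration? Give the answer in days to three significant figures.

561 days

Retardation factor R = 1 + ρ_b·K_d/n = 1 + 1.51 × 0.10/0.31 = 1.487.
Sorption retards both mechanisms: v_R = v/R = 0.1439 m/day, D_R = D/R = 0.1298 m²/day.
Peak time from v_R²t² + 2D_R t − x² = 0: t = (√(D_R² + v_R²x²) − D_R)/v_R².
√(D_R² + v_R²x²) = √(0.1298² + 0.1439² × 81.6²) = 11.74; v_R² = 0.02071.
t = (11.74 − 0.1298)/0.02071 = 561 days.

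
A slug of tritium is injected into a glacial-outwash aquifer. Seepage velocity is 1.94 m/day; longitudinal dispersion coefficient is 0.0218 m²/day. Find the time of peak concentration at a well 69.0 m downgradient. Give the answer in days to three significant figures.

35.6 days

For the 1D instantaneous-source solution, setting ∂C/∂t = 0 at fixed x gives v²t² + 2Dt − x² = 0, so t = (√(D² + v²x²) − D)/v².
√(D² + v²x²) = √(0.0218² + 1.94² × 69.0²) = 133.9; v² = 3.7636.
t = (133.9 − 0.0218)/3.7636 = 35.6 days (vs. the pure-advection estimate x/v = 35.6 d).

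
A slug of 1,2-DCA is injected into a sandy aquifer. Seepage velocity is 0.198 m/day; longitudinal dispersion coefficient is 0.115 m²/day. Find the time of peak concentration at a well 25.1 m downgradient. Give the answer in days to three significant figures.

For the 1D instantaneous-source solution, setting ∂C/∂t = 0 at fixed x gives v²t² + 2Dt − x² = 0, so t = (√(D² + v²x²) − D)/v².
√(D² + v²x²) = √(0.115² + 0.198² × 25.1²) = 4.971; v² = 0.039204.
t = (4.971 − 0.115)/0.039204 = 124 days (vs. the pure-advection estimate x/v = 127 d).

124 days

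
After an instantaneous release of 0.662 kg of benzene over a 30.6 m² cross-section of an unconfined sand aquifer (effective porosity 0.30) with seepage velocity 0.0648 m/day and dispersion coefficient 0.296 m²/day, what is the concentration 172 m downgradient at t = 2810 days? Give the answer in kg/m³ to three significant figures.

For an instantaneous plane source, C(x,t) = M/(n_e·A·√(4πDt)) · exp(−(x−vt)²/(4Dt)), with n_e·A the pore (flow) area.
Plume center vt = 0.0648 × 2810 = 182.088 m, so the well at 172 m is 10.088 m upgradient of the peak.
√(4πDt) = 102.2 m, giving peak height M/(n_e·A·√(4πDt)) = 0.662/(0.30 × 30.6 × 102.2) = 0.0007056 kg/m³.
(x−vt)²/(4Dt) = (-10.088)²/(4 × 0.296 × 2810) = 0.03059; exp(−0.03059) = 0.9699.
C = 0.0007056 × 0.9699 = 0.000684 kg/m³.

0.000684 kg/m³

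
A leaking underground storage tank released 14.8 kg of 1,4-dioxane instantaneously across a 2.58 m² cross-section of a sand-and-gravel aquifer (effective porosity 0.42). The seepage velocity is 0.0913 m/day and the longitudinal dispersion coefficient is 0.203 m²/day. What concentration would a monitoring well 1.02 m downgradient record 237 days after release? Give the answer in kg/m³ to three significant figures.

0.0610 kg/m³

For an instantaneous plane source, C(x,t) = M/(n_e·A·√(4πDt)) · exp(−(x−vt)²/(4Dt)), with n_e·A the pore (flow) area.
Plume center vt = 0.0913 × 237 = 21.6381 m, so the well at 1.02 m is 20.6181 m upgradient of the peak.
√(4πDt) = 24.59 m, giving peak height M/(n_e·A·√(4πDt)) = 14.8/(0.42 × 2.58 × 24.59) = 0.5554 kg/m³.
(x−vt)²/(4Dt) = (-20.6181)²/(4 × 0.203 × 237) = 2.209; exp(−2.209) = 0.1098.
C = 0.5554 × 0.1098 = 0.0610 kg/m³.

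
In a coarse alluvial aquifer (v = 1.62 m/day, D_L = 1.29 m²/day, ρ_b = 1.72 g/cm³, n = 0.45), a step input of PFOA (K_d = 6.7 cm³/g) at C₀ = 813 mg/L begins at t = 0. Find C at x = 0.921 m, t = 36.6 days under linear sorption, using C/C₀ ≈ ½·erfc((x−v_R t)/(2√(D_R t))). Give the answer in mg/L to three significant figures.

615 mg/L

Retardation factor R = 1 + ρ_b·K_d/n = 1 + 1.72 × 6.7/0.45 = 26.61.
Sorption retards both mechanisms: v_R = v/R = 0.06088 m/day, D_R = D/R = 0.04848 m²/day.
v_R·t = 0.06088 × 36.6 = 2.228208 m; 2√(D_R t) = 2.664 m; argument = (0.921 − 2.228208)/2.664 = -0.4907.
C = C₀ × ½·erfc(-0.4907) = 813 × 0.7561 = 615 mg/L.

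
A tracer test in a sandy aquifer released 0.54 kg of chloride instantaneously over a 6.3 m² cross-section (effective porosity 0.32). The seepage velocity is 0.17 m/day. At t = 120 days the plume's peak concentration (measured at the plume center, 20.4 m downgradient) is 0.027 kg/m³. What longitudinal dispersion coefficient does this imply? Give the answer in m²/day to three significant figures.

0.0653 m²/day

At the plume center C_max = M/(n_e·A·√(4πDt)), so D = M²/(4πt·(n_e·A·C_max)²).
n_e·A·C_max = 0.32 × 6.3 × 0.027 = 0.05443 kg/m.
D = 0.54²/(4π × 120 × 0.05443²) = 0.0653 m²/day.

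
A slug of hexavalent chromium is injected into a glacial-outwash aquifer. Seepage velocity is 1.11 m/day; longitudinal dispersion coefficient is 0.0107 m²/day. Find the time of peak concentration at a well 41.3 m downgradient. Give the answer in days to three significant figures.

37.2 days

For the 1D instantaneous-source solution, setting ∂C/∂t = 0 at fixed x gives v²t² + 2Dt − x² = 0, so t = (√(D² + v²x²) − D)/v².
√(D² + v²x²) = √(0.0107² + 1.11² × 41.3²) = 45.84; v² = 1.2321.
t = (45.84 − 0.0107)/1.2321 = 37.2 days (vs. the pure-advection estimate x/v = 37.2 d).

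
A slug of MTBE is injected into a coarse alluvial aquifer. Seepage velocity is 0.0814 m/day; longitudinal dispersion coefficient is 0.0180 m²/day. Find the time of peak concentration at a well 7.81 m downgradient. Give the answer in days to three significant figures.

For the 1D instantaneous-source solution, setting ∂C/∂t = 0 at fixed x gives v²t² + 2Dt − x² = 0, so t = (√(D² + v²x²) − D)/v².
√(D² + v²x²) = √(0.0180² + 0.0814² × 7.81²) = 0.6360; v² = 0.00662596.
t = (0.6360 − 0.0180)/0.00662596 = 93.3 days (vs. the pure-advection estimate x/v = 95.9 d).

93.3 days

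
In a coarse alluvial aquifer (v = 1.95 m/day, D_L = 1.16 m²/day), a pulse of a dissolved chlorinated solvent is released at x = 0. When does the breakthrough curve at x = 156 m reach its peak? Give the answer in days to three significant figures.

79.7 days

For the 1D instantaneous-source solution, setting ∂C/∂t = 0 at fixed x gives v²t² + 2Dt − x² = 0, so t = (√(D² + v²x²) − D)/v².
√(D² + v²x²) = √(1.16² + 1.95² × 156²) = 304.2; v² = 3.8025.
t = (304.2 − 1.16)/3.8025 = 79.7 days (vs. the pure-advection estimate x/v = 80.0 d).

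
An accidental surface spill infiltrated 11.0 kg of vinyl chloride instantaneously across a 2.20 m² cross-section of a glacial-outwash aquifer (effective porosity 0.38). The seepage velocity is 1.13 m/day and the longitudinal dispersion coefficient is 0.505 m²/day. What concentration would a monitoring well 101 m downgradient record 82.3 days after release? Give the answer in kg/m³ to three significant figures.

For an instantaneous plane source, C(x,t) = M/(n_e·A·√(4πDt)) · exp(−(x−vt)²/(4Dt)), with n_e·A the pore (flow) area.
Plume center vt = 1.13 × 82.3 = 92.999 m, so the well at 101 m is 8.001 m downgradient of the peak.
√(4πDt) = 22.85 m, giving peak height M/(n_e·A·√(4πDt)) = 11.0/(0.38 × 2.20 × 22.85) = 0.5758 kg/m³.
(x−vt)²/(4Dt) = (8.001)²/(4 × 0.505 × 82.3) = 0.3851; exp(−0.3851) = 0.6804.
C = 0.5758 × 0.6804 = 0.392 kg/m³.

0.392 kg/m³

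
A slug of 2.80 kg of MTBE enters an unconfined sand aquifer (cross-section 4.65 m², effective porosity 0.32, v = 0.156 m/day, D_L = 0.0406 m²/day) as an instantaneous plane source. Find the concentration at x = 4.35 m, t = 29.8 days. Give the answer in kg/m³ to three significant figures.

For an instantaneous plane source, C(x,t) = M/(n_e·A·√(4πDt)) · exp(−(x−vt)²/(4Dt)), with n_e·A the pore (flow) area.
Plume center vt = 0.156 × 29.8 = 4.6488 m, so the well at 4.35 m is 0.2988 m upgradient of the peak.
√(4πDt) = 3.899 m, giving peak height M/(n_e·A·√(4πDt)) = 2.80/(0.32 × 4.65 × 3.899) = 0.4826 kg/m³.
(x−vt)²/(4Dt) = (-0.2988)²/(4 × 0.0406 × 29.8) = 0.01845; exp(−0.01845) = 0.9817.
C = 0.4826 × 0.9817 = 0.474 kg/m³.

0.474 kg/m³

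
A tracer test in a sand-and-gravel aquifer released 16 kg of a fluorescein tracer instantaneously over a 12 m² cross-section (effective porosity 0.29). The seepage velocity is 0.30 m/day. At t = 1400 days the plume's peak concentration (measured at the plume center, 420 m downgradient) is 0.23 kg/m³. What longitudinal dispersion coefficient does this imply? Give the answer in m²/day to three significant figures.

At the plume center C_max = M/(n_e·A·√(4πDt)), so D = M²/(4πt·(n_e·A·C_max)²).
n_e·A·C_max = 0.29 × 12 × 0.23 = 0.8004 kg/m.
D = 16²/(4π × 1400 × 0.8004²) = 0.0227 m²/day.

0.0227 m²/day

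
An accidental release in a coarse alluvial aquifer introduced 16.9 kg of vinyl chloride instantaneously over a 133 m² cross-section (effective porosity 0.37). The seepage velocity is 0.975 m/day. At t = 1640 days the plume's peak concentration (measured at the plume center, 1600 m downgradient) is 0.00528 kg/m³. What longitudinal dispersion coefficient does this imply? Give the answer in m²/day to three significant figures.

0.205 m²/day

At the plume center C_max = M/(n_e·A·√(4πDt)), so D = M²/(4πt·(n_e·A·C_max)²).
n_e·A·C_max = 0.37 × 133 × 0.00528 = 0.2598 kg/m.
D = 16.9²/(4π × 1640 × 0.2598²) = 0.205 m²/day.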